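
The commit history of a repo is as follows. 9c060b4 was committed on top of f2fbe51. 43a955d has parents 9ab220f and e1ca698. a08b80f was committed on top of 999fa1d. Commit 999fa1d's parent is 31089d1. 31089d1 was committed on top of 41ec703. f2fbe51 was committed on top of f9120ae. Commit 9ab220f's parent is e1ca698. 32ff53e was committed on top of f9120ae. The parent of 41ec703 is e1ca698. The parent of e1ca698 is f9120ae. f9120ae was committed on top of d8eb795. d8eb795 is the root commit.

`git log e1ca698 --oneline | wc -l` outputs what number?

Walking parent pointers from e1ca698: reachable set = {d8eb795, e1ca698, f9120ae}.
That is 3 commits.

3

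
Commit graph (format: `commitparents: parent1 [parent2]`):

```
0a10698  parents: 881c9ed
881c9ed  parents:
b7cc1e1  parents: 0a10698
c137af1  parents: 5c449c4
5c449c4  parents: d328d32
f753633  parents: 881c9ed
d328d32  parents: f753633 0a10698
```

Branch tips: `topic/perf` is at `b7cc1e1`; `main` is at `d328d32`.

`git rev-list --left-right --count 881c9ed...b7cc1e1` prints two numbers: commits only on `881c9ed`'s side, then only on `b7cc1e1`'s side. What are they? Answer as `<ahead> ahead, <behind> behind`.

0 ahead, 2 behind

Reachable from 881c9ed: {881c9ed}.
Reachable from b7cc1e1: {0a10698, 881c9ed, b7cc1e1}.
Only in 881c9ed's history (ahead): {} — 0.
Only in b7cc1e1's history (behind): {0a10698, b7cc1e1} — 2.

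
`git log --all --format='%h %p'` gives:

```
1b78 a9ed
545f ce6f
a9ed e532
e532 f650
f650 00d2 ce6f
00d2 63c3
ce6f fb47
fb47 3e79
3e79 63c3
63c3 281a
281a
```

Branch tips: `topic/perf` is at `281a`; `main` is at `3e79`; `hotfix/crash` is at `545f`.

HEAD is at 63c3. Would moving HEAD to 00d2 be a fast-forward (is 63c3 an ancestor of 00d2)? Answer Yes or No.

A fast-forward from 63c3 to 00d2 is possible iff 63c3 is an ancestor of 00d2.
Ancestors of 00d2: {00d2, 281a, 63c3}.
63c3 is among them, so fast-forward is possible.

Yes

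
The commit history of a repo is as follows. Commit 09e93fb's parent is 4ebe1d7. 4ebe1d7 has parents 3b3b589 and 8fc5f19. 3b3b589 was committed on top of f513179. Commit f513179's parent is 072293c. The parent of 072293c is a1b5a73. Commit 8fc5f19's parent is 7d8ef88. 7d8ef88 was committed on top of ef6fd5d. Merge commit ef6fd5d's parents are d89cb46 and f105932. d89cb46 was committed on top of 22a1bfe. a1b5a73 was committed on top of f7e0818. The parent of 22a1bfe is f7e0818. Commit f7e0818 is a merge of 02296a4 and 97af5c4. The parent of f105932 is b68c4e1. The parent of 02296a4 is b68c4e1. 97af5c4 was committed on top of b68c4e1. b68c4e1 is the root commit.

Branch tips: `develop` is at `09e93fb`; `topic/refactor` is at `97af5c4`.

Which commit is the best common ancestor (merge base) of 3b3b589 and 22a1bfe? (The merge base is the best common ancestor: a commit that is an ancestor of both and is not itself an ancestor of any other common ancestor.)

Ancestors of 3b3b589: {02296a4, 072293c, 3b3b589, 97af5c4, a1b5a73, b68c4e1, f513179, f7e0818}.
Ancestors of 22a1bfe: {02296a4, 22a1bfe, 97af5c4, b68c4e1, f7e0818}.
Common ancestors: {02296a4, 97af5c4, b68c4e1, f7e0818}.
Among these, f7e0818 is not an ancestor of any other common ancestor — it is the merge base.

f7e0818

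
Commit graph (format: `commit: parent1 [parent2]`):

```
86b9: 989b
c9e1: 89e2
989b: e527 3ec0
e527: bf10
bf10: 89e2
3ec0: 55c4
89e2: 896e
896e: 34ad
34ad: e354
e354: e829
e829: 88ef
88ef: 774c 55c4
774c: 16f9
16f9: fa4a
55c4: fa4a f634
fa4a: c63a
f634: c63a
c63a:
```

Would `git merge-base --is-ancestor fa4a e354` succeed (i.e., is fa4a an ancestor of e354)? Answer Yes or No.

Ancestors of e354 (commits reachable by following parents): {16f9, 55c4, 774c, 88ef, c63a, e354, e829, f634, fa4a}.
fa4a is in that set, so it is an ancestor of e354.

Yes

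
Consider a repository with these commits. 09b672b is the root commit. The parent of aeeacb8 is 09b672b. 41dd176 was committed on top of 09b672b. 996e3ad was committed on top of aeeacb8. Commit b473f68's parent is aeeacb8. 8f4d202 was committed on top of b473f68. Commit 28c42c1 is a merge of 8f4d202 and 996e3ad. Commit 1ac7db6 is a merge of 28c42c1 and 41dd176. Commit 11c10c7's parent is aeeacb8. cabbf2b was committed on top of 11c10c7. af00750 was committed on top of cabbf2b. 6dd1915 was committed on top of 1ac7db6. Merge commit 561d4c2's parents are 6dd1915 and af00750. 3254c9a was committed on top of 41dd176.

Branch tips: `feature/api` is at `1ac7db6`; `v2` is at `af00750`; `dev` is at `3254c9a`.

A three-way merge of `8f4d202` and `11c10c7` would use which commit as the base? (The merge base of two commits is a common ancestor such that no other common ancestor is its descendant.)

Ancestors of 8f4d202: {09b672b, 8f4d202, aeeacb8, b473f68}.
Ancestors of 11c10c7: {09b672b, 11c10c7, aeeacb8}.
Common ancestors: {09b672b, aeeacb8}.
Among these, aeeacb8 is not an ancestor of any other common ancestor — it is the merge base.

aeeacb8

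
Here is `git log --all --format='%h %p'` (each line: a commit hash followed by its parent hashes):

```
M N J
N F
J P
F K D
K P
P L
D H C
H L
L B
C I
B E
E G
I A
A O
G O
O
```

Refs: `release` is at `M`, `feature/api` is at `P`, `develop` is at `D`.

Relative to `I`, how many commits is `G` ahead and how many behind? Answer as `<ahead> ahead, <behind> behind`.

Reachable from G: {G, O}.
Reachable from I: {A, I, O}.
Only in G's history (ahead): {G} — 1.
Only in I's history (behind): {A, I} — 2.

1 ahead, 2 behind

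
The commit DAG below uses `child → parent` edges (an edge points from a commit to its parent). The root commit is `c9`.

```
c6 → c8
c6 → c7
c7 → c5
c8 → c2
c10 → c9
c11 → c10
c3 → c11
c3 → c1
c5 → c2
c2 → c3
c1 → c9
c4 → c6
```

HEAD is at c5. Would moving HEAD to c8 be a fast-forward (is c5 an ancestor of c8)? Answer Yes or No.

A fast-forward from c5 to c8 is possible iff c5 is an ancestor of c8.
Ancestors of c8: {c1, c10, c11, c2, c3, c8, c9}.
c5 is not among them, so fast-forward is not possible.

No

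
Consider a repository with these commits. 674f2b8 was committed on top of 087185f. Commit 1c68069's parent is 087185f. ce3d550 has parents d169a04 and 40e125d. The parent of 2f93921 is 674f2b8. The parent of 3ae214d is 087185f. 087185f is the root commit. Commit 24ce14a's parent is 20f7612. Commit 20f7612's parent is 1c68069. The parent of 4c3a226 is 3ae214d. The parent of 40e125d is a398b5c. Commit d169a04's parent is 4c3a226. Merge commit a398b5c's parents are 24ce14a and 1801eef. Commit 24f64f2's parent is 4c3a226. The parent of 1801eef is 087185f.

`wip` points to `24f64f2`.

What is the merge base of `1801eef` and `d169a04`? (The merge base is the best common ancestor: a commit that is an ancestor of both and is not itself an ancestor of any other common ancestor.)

087185f

Ancestors of 1801eef: {087185f, 1801eef}.
Ancestors of d169a04: {087185f, 3ae214d, 4c3a226, d169a04}.
Common ancestors: {087185f}.
The only common ancestor is 087185f, so it is the merge base.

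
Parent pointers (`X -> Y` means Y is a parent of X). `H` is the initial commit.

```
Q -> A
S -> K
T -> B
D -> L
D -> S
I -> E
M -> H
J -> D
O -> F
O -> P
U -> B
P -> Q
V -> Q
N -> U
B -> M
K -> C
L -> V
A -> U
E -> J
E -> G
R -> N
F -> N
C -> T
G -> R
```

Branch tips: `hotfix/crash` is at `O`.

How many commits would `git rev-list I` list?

Walking parent pointers from I: reachable set = {A, B, C, D, E, G, H, I, J, K, L, M, N, Q, R, S, T, U, V}.
That is 19 commits.

19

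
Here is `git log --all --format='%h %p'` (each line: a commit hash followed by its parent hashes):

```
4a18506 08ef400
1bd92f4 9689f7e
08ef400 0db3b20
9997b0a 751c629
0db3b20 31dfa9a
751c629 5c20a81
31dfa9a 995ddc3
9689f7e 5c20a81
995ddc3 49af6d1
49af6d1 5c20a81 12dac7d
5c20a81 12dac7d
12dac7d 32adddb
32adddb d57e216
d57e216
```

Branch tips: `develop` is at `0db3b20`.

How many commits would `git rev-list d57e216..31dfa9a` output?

6

Reachable from 31dfa9a: {12dac7d, 31dfa9a, 32adddb, 49af6d1, 5c20a81, 995ddc3, d57e216}.
Reachable from d57e216: {d57e216}.
In 31dfa9a's history but not d57e216's: {12dac7d, 31dfa9a, 32adddb, 49af6d1, 5c20a81, 995ddc3} — 6 commits.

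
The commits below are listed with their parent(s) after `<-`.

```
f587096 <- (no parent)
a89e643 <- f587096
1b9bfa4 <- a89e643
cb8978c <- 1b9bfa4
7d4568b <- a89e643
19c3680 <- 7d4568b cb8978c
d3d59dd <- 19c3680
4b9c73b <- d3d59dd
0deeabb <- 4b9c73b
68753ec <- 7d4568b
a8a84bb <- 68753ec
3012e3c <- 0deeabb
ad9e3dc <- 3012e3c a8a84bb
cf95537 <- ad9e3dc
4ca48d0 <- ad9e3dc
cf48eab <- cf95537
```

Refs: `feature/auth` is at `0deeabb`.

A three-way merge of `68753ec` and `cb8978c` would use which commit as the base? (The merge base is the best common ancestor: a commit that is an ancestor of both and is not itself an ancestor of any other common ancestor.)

Ancestors of 68753ec: {68753ec, 7d4568b, a89e643, f587096}.
Ancestors of cb8978c: {1b9bfa4, a89e643, cb8978c, f587096}.
Common ancestors: {a89e643, f587096}.
Among these, a89e643 is not an ancestor of any other common ancestor — it is the merge base.

a89e643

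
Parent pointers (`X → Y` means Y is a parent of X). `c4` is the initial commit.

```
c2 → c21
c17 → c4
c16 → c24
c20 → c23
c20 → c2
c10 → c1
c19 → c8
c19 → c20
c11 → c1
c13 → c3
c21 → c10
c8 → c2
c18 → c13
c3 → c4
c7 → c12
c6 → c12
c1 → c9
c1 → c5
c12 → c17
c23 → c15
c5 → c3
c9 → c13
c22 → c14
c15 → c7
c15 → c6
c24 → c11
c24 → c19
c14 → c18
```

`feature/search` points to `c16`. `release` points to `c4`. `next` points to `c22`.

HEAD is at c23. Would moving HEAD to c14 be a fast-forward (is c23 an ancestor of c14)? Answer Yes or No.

A fast-forward from c23 to c14 is possible iff c23 is an ancestor of c14.
Ancestors of c14: {c13, c14, c18, c3, c4}.
c23 is not among them, so fast-forward is not possible.

No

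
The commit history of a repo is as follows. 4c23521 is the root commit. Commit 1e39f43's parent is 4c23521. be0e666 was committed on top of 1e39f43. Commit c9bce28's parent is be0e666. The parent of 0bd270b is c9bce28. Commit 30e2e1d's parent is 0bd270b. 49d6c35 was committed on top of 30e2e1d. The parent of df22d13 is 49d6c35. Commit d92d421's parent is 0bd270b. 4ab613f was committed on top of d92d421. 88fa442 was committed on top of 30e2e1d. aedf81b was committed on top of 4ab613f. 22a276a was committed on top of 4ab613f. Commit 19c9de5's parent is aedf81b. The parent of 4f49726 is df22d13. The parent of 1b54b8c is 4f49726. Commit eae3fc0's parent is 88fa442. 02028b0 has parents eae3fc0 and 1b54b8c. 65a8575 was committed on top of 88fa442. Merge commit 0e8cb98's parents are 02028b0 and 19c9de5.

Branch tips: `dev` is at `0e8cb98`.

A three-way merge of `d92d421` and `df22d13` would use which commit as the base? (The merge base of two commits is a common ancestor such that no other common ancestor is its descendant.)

Ancestors of d92d421: {0bd270b, 1e39f43, 4c23521, be0e666, c9bce28, d92d421}.
Ancestors of df22d13: {0bd270b, 1e39f43, 30e2e1d, 49d6c35, 4c23521, be0e666, c9bce28, df22d13}.
Common ancestors: {0bd270b, 1e39f43, 4c23521, be0e666, c9bce28}.
Among these, 0bd270b is not an ancestor of any other common ancestor — it is the merge base.

0bd270b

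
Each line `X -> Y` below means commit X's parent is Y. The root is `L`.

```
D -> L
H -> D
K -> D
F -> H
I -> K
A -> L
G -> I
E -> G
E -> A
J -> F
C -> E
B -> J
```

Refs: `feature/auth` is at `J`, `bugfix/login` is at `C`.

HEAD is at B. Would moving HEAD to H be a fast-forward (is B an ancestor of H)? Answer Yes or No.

No

A fast-forward from B to H is possible iff B is an ancestor of H.
Ancestors of H: {D, H, L}.
B is not among them, so fast-forward is not possible.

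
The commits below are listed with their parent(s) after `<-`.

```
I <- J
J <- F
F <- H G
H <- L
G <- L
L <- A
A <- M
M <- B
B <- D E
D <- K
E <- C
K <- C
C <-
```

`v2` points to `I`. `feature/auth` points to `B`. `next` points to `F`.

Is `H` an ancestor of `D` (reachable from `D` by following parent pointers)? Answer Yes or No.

No

Ancestors of D: {C, D, K}.
H is not in that set, so it is not an ancestor of D.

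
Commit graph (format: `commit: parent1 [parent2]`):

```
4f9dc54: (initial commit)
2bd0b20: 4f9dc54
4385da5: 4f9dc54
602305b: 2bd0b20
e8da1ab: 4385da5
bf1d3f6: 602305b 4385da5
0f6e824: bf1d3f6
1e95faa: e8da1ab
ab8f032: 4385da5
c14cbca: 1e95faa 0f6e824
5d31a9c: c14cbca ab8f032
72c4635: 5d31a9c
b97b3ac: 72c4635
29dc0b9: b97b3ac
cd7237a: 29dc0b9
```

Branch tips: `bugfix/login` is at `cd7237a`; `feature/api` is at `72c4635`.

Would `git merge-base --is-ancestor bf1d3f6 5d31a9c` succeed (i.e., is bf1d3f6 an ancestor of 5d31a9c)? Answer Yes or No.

Ancestors of 5d31a9c (commits reachable by following parents): {0f6e824, 1e95faa, 2bd0b20, 4385da5, 4f9dc54, 5d31a9c, 602305b, ab8f032, bf1d3f6, c14cbca, e8da1ab}.
bf1d3f6 is in that set, so it is an ancestor of 5d31a9c.

Yes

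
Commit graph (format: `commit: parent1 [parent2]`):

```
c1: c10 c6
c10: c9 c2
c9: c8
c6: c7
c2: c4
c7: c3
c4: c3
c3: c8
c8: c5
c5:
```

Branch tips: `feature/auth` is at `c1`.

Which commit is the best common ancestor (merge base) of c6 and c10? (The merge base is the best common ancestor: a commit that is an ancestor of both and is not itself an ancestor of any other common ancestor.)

Ancestors of c6: {c3, c5, c6, c7, c8}.
Ancestors of c10: {c10, c2, c3, c4, c5, c8, c9}.
Common ancestors: {c3, c5, c8}.
Among these, c3 is not an ancestor of any other common ancestor — it is the merge base.

c3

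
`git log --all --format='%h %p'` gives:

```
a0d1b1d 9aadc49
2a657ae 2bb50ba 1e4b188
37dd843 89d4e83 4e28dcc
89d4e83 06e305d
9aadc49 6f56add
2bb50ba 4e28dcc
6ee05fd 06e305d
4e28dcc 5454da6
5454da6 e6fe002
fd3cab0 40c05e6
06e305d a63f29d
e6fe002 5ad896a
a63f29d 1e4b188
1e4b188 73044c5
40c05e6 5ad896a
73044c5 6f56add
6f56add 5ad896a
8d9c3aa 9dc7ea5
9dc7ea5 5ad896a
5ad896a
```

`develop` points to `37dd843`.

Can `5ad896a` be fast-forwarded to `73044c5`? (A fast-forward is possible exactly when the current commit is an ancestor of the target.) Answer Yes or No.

A fast-forward from 5ad896a to 73044c5 is possible iff 5ad896a is an ancestor of 73044c5.
Ancestors of 73044c5: {5ad896a, 6f56add, 73044c5}.
5ad896a is among them, so fast-forward is possible.

Yes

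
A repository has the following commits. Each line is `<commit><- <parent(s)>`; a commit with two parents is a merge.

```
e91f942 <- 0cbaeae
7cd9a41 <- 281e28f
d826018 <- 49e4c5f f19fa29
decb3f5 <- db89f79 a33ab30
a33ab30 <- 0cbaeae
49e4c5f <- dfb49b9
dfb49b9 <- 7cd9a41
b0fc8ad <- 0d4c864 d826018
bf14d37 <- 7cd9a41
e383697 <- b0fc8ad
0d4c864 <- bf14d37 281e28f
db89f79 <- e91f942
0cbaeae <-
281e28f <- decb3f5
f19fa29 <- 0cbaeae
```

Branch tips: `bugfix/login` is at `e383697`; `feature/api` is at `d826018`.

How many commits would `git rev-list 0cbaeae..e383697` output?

Reachable from e383697: {0cbaeae, 0d4c864, 281e28f, 49e4c5f, 7cd9a41, a33ab30, b0fc8ad, bf14d37, d826018, db89f79, decb3f5, dfb49b9, e383697, e91f942, f19fa29}.
Reachable from 0cbaeae: {0cbaeae}.
In e383697's history but not 0cbaeae's: {0d4c864, 281e28f, 49e4c5f, 7cd9a41, a33ab30, b0fc8ad, bf14d37, d826018, db89f79, decb3f5, dfb49b9, e383697, e91f942, f19fa29} — 14 commits.

14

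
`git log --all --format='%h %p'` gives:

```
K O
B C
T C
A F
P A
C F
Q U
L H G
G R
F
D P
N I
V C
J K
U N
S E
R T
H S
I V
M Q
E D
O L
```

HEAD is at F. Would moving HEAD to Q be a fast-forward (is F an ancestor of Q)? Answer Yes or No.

Yes

A fast-forward from F to Q is possible iff F is an ancestor of Q.
Ancestors of Q: {C, F, I, N, Q, U, V}.
F is among them, so fast-forward is possible.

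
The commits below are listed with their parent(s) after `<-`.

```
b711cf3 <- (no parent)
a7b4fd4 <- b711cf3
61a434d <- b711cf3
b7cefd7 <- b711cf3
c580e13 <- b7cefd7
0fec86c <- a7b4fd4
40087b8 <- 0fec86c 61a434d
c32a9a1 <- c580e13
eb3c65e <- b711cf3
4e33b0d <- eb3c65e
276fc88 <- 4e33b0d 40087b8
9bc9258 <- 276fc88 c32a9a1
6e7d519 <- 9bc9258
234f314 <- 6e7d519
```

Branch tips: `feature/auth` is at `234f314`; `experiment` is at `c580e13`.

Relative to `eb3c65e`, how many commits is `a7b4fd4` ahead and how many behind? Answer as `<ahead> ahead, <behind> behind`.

1 ahead, 1 behind

Reachable from a7b4fd4: {a7b4fd4, b711cf3}.
Reachable from eb3c65e: {b711cf3, eb3c65e}.
Only in a7b4fd4's history (ahead): {a7b4fd4} — 1.
Only in eb3c65e's history (behind): {eb3c65e} — 1.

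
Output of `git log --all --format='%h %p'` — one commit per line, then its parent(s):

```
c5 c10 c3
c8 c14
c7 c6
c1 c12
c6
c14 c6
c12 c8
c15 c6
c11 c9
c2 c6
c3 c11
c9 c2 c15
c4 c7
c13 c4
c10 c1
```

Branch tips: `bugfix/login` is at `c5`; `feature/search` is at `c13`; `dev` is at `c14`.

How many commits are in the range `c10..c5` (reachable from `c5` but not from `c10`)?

6

Reachable from c5: {c1, c10, c11, c12, c14, c15, c2, c3, c5, c6, c8, c9}.
Reachable from c10: {c1, c10, c12, c14, c6, c8}.
In c5's history but not c10's: {c11, c15, c2, c3, c5, c9} — 6 commits.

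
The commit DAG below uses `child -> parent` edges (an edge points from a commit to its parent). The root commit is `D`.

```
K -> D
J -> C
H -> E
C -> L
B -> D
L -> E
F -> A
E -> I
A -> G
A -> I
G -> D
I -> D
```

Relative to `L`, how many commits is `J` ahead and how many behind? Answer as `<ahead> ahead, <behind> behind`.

Reachable from J: {C, D, E, I, J, L}.
Reachable from L: {D, E, I, L}.
Only in J's history (ahead): {C, J} — 2.
Only in L's history (behind): {} — 0.

2 ahead, 0 behind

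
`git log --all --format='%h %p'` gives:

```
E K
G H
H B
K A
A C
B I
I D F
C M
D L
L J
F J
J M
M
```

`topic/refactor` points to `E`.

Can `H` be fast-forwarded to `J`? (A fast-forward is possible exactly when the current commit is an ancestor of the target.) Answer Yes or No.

A fast-forward from H to J is possible iff H is an ancestor of J.
Ancestors of J: {J, M}.
H is not among them, so fast-forward is not possible.

No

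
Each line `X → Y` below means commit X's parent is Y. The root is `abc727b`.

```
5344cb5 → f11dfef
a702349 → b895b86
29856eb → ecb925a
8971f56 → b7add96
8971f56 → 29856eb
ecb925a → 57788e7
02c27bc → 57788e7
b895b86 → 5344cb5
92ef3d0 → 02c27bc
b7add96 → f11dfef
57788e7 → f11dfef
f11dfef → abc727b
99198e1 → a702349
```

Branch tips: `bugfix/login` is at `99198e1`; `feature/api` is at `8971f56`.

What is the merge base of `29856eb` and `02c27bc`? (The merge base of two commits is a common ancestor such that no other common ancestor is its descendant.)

Ancestors of 29856eb: {29856eb, 57788e7, abc727b, ecb925a, f11dfef}.
Ancestors of 02c27bc: {02c27bc, 57788e7, abc727b, f11dfef}.
Common ancestors: {57788e7, abc727b, f11dfef}.
Among these, 57788e7 is not an ancestor of any other common ancestor — it is the merge base.

57788e7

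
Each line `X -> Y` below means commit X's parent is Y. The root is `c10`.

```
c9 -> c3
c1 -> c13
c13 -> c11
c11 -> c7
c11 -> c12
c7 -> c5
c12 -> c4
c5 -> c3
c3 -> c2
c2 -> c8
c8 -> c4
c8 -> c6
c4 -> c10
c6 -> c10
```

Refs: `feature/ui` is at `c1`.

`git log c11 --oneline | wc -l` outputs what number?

Walking parent pointers from c11: reachable set = {c10, c11, c12, c2, c3, c4, c5, c6, c7, c8}.
That is 10 commits.

10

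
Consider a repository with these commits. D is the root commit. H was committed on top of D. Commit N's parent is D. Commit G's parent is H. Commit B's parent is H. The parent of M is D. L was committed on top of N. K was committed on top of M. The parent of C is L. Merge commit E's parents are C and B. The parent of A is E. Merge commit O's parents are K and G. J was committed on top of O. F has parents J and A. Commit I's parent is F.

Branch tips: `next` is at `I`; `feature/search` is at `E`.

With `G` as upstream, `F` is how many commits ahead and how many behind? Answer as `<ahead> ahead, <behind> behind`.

11 ahead, 0 behind

Reachable from F: {A, B, C, D, E, F, G, H, J, K, L, M, N, O}.
Reachable from G: {D, G, H}.
Only in F's history (ahead): {A, B, C, E, F, J, K, L, M, N, O} — 11.
Only in G's history (behind): {} — 0.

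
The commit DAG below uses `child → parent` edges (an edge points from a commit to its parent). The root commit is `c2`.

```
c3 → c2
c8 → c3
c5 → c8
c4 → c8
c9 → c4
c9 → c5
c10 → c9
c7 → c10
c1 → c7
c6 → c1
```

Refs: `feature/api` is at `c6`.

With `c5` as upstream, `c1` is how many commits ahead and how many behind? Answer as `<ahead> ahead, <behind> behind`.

Reachable from c1: {c1, c10, c2, c3, c4, c5, c7, c8, c9}.
Reachable from c5: {c2, c3, c5, c8}.
Only in c1's history (ahead): {c1, c10, c4, c7, c9} — 5.
Only in c5's history (behind): {} — 0.

5 ahead, 0 behind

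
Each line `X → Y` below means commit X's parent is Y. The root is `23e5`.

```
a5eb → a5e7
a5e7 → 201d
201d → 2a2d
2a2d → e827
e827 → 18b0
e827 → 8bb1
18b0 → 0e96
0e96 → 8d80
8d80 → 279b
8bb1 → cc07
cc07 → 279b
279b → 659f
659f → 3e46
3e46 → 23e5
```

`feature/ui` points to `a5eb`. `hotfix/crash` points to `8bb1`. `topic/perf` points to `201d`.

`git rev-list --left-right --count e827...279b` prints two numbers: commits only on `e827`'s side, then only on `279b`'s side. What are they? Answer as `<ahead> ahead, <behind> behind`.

6 ahead, 0 behind

Reachable from e827: {0e96, 18b0, 23e5, 279b, 3e46, 659f, 8bb1, 8d80, cc07, e827}.
Reachable from 279b: {23e5, 279b, 3e46, 659f}.
Only in e827's history (ahead): {0e96, 18b0, 8bb1, 8d80, cc07, e827} — 6.
Only in 279b's history (behind): {} — 0.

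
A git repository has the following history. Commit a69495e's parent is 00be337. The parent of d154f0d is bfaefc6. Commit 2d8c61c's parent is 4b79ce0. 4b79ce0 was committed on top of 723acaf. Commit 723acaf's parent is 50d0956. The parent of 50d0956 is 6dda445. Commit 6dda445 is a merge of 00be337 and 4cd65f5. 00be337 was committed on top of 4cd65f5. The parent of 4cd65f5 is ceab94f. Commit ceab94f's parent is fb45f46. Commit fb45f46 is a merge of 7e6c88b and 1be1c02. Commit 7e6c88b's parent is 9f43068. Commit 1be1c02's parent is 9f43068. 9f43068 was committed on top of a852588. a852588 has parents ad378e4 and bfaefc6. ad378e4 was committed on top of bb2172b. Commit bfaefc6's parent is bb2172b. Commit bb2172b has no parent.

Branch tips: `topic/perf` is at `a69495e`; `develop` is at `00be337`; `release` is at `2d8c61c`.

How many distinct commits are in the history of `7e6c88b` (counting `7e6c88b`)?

6

Walking parent pointers from 7e6c88b: reachable set = {7e6c88b, 9f43068, a852588, ad378e4, bb2172b, bfaefc6}.
That is 6 commits.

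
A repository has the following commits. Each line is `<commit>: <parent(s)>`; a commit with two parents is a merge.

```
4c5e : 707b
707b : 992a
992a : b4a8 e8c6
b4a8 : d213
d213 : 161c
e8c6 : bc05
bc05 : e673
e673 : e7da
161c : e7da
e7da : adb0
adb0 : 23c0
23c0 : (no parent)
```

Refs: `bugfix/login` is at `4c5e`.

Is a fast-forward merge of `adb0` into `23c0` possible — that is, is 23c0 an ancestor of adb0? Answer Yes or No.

Yes

A fast-forward from 23c0 to adb0 is possible iff 23c0 is an ancestor of adb0.
Ancestors of adb0: {23c0, adb0}.
23c0 is among them, so fast-forward is possible.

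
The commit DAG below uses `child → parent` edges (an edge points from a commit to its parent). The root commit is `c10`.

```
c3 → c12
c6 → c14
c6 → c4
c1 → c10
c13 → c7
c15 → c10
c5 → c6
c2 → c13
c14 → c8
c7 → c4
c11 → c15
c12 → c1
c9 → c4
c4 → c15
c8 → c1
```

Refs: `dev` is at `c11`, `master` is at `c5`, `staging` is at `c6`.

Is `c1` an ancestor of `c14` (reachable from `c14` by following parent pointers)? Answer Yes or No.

Yes

Ancestors of c14 (commits reachable by following parents): {c1, c10, c14, c8}.
c1 is in that set, so it is an ancestor of c14.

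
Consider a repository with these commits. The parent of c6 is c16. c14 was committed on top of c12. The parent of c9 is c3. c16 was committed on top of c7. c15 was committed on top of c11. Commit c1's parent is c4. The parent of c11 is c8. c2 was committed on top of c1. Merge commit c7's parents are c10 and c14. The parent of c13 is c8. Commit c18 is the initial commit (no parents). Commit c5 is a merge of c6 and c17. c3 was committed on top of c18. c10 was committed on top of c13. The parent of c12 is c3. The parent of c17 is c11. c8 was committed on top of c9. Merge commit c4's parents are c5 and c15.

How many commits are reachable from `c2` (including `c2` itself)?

Walking parent pointers from c2: reachable set = {c1, c10, c11, c12, c13, c14, c15, c16, c17, c18, c2, c3, c4, c5, c6, c7, c8, c9}.
That is 18 commits.

18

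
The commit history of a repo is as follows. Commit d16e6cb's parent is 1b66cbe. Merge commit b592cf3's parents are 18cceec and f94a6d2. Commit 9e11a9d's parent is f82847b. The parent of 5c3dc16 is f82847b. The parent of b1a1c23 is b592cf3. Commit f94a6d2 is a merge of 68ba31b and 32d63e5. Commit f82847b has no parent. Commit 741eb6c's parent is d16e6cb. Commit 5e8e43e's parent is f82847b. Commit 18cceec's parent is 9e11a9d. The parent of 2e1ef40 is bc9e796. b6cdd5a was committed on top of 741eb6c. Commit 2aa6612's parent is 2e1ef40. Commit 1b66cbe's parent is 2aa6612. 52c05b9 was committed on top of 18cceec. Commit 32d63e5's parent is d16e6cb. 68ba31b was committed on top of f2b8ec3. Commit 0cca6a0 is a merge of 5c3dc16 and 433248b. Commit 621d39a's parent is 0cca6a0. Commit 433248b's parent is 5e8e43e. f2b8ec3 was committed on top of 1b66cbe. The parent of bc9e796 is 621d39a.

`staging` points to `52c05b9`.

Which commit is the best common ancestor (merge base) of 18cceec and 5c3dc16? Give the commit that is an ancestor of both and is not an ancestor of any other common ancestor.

Ancestors of 18cceec: {18cceec, 9e11a9d, f82847b}.
Ancestors of 5c3dc16: {5c3dc16, f82847b}.
Common ancestors: {f82847b}.
The only common ancestor is f82847b, so it is the merge base.

f82847b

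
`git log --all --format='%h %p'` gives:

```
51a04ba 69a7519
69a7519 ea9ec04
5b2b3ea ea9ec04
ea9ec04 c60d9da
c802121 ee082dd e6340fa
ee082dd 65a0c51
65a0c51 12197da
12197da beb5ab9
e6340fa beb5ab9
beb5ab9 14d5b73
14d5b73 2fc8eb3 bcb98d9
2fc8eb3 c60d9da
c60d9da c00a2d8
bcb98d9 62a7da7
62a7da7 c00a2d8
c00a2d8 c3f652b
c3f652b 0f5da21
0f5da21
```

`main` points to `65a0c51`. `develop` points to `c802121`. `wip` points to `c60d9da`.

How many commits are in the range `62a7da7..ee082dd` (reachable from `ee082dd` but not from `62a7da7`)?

8

Reachable from ee082dd: {0f5da21, 12197da, 14d5b73, 2fc8eb3, 62a7da7, 65a0c51, bcb98d9, beb5ab9, c00a2d8, c3f652b, c60d9da, ee082dd}.
Reachable from 62a7da7: {0f5da21, 62a7da7, c00a2d8, c3f652b}.
In ee082dd's history but not 62a7da7's: {12197da, 14d5b73, 2fc8eb3, 65a0c51, bcb98d9, beb5ab9, c60d9da, ee082dd} — 8 commits.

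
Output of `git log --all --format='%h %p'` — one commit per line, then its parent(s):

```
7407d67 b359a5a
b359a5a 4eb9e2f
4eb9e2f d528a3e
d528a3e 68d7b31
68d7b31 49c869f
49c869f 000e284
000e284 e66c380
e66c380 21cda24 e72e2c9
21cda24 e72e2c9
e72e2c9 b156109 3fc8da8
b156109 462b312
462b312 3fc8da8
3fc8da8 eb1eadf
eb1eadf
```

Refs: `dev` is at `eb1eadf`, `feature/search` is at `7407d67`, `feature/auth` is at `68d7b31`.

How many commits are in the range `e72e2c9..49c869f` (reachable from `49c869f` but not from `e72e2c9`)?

Reachable from 49c869f: {000e284, 21cda24, 3fc8da8, 462b312, 49c869f, b156109, e66c380, e72e2c9, eb1eadf}.
Reachable from e72e2c9: {3fc8da8, 462b312, b156109, e72e2c9, eb1eadf}.
In 49c869f's history but not e72e2c9's: {000e284, 21cda24, 49c869f, e66c380} — 4 commits.

4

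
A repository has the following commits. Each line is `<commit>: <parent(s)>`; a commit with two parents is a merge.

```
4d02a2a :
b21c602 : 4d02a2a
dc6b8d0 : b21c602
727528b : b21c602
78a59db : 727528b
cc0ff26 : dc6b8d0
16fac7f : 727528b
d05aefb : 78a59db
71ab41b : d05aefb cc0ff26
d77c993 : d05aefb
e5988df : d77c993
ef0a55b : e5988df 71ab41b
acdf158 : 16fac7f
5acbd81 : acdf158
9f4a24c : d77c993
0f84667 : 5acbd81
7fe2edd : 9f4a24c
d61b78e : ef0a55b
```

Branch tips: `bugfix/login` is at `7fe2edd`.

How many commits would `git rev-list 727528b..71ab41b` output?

Reachable from 71ab41b: {4d02a2a, 71ab41b, 727528b, 78a59db, b21c602, cc0ff26, d05aefb, dc6b8d0}.
Reachable from 727528b: {4d02a2a, 727528b, b21c602}.
In 71ab41b's history but not 727528b's: {71ab41b, 78a59db, cc0ff26, d05aefb, dc6b8d0} — 5 commits.

5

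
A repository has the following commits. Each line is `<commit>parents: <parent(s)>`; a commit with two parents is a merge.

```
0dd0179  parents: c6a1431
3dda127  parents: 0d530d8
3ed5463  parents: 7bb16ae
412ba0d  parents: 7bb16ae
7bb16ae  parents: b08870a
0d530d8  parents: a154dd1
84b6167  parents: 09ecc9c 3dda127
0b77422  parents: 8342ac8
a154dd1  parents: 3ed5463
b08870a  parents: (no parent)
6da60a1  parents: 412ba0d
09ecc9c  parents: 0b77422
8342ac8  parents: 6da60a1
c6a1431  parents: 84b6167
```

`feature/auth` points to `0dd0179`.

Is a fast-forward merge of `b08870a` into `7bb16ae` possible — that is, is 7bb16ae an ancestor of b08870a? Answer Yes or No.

A fast-forward from 7bb16ae to b08870a is possible iff 7bb16ae is an ancestor of b08870a.
Ancestors of b08870a: {b08870a}.
7bb16ae is not among them, so fast-forward is not possible.

No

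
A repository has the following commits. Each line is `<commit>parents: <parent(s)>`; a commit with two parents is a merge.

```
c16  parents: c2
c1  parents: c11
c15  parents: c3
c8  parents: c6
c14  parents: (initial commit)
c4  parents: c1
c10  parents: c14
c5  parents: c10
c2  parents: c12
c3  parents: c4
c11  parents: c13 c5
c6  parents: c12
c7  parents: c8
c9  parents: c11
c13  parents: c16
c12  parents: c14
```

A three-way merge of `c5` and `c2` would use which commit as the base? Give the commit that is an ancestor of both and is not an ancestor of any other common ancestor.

c14

Ancestors of c5: {c10, c14, c5}.
Ancestors of c2: {c12, c14, c2}.
Common ancestors: {c14}.
The only common ancestor is c14, so it is the merge base.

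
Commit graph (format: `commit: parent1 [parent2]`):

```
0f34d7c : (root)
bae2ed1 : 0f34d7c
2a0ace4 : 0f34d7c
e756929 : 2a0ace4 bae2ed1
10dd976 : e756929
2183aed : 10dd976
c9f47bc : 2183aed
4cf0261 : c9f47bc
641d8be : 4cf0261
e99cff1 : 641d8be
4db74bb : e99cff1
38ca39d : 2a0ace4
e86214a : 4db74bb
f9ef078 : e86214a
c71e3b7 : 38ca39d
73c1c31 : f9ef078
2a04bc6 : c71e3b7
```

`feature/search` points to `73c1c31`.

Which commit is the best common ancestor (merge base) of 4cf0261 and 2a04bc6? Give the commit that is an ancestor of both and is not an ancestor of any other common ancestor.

2a0ace4

Ancestors of 4cf0261: {0f34d7c, 10dd976, 2183aed, 2a0ace4, 4cf0261, bae2ed1, c9f47bc, e756929}.
Ancestors of 2a04bc6: {0f34d7c, 2a04bc6, 2a0ace4, 38ca39d, c71e3b7}.
Common ancestors: {0f34d7c, 2a0ace4}.
Among these, 2a0ace4 is not an ancestor of any other common ancestor — it is the merge base.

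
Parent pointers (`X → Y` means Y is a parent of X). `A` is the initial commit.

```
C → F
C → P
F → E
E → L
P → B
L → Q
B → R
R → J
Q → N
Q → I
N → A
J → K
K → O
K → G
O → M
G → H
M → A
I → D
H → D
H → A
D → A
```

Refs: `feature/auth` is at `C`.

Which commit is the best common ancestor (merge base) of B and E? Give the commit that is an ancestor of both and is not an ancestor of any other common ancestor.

Ancestors of B: {A, B, D, G, H, J, K, M, O, R}.
Ancestors of E: {A, D, E, I, L, N, Q}.
Common ancestors: {A, D}.
Among these, D is not an ancestor of any other common ancestor — it is the merge base.

D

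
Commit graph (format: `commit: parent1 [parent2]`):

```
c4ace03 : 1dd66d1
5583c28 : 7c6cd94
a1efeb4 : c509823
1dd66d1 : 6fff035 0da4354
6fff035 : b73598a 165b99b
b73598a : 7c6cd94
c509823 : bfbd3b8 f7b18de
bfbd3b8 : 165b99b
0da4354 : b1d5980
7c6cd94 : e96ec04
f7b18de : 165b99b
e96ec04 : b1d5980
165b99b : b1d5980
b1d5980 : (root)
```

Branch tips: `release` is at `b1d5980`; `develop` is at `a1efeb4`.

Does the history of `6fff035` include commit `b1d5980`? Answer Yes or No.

Ancestors of 6fff035 (commits reachable by following parents): {165b99b, 6fff035, 7c6cd94, b1d5980, b73598a, e96ec04}.
b1d5980 is in that set, so it is an ancestor of 6fff035.

Yes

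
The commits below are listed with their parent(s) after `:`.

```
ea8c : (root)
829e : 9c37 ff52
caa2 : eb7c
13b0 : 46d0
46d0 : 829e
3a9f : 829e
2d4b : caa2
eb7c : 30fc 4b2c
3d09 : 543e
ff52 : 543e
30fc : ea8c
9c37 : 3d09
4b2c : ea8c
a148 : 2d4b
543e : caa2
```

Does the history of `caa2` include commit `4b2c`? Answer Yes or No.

Ancestors of caa2 (commits reachable by following parents): {30fc, 4b2c, caa2, ea8c, eb7c}.
4b2c is in that set, so it is an ancestor of caa2.

Yes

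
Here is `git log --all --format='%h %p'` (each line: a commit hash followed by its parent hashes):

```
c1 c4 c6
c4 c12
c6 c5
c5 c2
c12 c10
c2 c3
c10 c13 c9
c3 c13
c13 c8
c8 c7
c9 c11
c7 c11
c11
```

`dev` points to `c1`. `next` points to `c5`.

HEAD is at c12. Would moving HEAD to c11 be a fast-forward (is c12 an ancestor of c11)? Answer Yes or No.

No

A fast-forward from c12 to c11 is possible iff c12 is an ancestor of c11.
Ancestors of c11: {c11}.
c12 is not among them, so fast-forward is not possible.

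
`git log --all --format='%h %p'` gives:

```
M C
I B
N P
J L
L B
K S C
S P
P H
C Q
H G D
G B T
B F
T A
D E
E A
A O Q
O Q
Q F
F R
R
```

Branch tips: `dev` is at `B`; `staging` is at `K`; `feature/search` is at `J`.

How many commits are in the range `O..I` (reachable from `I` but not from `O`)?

Reachable from I: {B, F, I, R}.
Reachable from O: {F, O, Q, R}.
In I's history but not O's: {B, I} — 2 commits.

2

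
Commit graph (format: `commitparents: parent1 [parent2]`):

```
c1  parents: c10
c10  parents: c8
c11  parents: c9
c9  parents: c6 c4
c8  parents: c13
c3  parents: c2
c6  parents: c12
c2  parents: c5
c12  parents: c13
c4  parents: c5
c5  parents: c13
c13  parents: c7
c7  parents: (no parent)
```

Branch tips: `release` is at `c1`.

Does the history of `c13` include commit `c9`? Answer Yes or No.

No

Ancestors of c13: {c13, c7}.
c9 is not in that set, so it is not an ancestor of c13.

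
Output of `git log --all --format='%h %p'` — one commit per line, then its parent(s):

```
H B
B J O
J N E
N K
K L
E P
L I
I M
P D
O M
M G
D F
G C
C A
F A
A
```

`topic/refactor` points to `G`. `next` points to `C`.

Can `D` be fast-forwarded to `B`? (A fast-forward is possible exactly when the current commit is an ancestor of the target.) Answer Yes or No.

A fast-forward from D to B is possible iff D is an ancestor of B.
Ancestors of B: {A, B, C, D, E, F, G, I, J, K, L, M, N, O, P}.
D is among them, so fast-forward is possible.

Yes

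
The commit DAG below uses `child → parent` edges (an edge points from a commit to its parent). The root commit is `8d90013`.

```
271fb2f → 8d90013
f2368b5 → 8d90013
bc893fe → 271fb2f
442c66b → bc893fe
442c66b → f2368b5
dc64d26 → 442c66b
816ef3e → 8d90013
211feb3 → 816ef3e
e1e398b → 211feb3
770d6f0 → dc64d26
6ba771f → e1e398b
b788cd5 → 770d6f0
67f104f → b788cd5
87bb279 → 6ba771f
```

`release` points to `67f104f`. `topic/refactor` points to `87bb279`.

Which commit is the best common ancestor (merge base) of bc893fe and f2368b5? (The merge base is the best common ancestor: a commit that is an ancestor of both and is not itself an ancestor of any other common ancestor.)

8d90013

Ancestors of bc893fe: {271fb2f, 8d90013, bc893fe}.
Ancestors of f2368b5: {8d90013, f2368b5}.
Common ancestors: {8d90013}.
The only common ancestor is 8d90013, so it is the merge base.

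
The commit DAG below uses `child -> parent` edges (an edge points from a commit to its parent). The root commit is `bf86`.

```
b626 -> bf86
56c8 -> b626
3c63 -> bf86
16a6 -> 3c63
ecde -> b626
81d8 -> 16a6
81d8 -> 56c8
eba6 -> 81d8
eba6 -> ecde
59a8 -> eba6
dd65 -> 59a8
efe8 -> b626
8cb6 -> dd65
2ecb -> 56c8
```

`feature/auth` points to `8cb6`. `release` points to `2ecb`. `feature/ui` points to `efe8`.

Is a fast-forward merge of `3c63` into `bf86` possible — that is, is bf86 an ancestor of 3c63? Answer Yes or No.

Yes

A fast-forward from bf86 to 3c63 is possible iff bf86 is an ancestor of 3c63.
Ancestors of 3c63: {3c63, bf86}.
bf86 is among them, so fast-forward is possible.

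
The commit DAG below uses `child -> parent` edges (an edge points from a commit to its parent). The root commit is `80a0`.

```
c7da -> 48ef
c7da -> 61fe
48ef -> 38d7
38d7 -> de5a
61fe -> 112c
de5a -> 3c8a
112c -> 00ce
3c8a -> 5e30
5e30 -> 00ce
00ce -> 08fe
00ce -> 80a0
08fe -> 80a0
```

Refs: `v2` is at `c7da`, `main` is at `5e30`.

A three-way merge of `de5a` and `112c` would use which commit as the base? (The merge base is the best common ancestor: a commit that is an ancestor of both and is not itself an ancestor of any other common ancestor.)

00ce

Ancestors of de5a: {00ce, 08fe, 3c8a, 5e30, 80a0, de5a}.
Ancestors of 112c: {00ce, 08fe, 112c, 80a0}.
Common ancestors: {00ce, 08fe, 80a0}.
Among these, 00ce is not an ancestor of any other common ancestor — it is the merge base.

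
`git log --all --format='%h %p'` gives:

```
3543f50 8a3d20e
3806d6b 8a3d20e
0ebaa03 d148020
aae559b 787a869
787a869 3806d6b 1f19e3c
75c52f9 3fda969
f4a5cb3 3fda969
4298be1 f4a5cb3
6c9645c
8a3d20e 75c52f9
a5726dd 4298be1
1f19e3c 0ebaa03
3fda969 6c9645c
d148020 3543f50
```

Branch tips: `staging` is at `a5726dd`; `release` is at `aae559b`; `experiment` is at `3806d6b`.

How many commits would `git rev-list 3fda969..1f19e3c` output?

6

Reachable from 1f19e3c: {0ebaa03, 1f19e3c, 3543f50, 3fda969, 6c9645c, 75c52f9, 8a3d20e, d148020}.
Reachable from 3fda969: {3fda969, 6c9645c}.
In 1f19e3c's history but not 3fda969's: {0ebaa03, 1f19e3c, 3543f50, 75c52f9, 8a3d20e, d148020} — 6 commits.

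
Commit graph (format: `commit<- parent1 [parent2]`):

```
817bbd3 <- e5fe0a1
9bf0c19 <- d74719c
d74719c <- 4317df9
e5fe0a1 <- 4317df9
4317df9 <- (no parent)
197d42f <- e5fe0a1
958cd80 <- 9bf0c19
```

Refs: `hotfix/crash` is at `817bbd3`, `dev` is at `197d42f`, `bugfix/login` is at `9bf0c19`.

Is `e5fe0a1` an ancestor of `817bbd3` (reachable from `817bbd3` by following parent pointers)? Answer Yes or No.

Ancestors of 817bbd3 (commits reachable by following parents): {4317df9, 817bbd3, e5fe0a1}.
e5fe0a1 is in that set, so it is an ancestor of 817bbd3.

Yes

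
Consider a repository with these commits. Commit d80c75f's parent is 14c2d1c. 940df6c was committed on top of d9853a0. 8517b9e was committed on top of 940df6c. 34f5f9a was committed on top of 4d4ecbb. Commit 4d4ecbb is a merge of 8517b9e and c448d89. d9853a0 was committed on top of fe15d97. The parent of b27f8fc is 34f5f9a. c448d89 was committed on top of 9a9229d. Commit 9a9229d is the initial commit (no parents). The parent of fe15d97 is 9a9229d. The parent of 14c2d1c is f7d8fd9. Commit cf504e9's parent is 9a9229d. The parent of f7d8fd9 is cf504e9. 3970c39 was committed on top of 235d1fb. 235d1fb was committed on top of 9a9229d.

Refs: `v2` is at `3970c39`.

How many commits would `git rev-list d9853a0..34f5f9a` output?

5

Reachable from 34f5f9a: {34f5f9a, 4d4ecbb, 8517b9e, 940df6c, 9a9229d, c448d89, d9853a0, fe15d97}.
Reachable from d9853a0: {9a9229d, d9853a0, fe15d97}.
In 34f5f9a's history but not d9853a0's: {34f5f9a, 4d4ecbb, 8517b9e, 940df6c, c448d89} — 5 commits.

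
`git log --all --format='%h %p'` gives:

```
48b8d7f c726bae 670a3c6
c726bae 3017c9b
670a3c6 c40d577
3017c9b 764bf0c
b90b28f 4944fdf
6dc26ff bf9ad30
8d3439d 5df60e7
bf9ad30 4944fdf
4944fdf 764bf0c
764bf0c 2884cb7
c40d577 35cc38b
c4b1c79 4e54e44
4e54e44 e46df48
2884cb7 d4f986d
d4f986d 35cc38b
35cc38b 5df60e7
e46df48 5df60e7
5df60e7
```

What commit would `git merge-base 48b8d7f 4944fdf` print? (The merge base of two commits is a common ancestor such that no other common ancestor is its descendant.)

Ancestors of 48b8d7f: {2884cb7, 3017c9b, 35cc38b, 48b8d7f, 5df60e7, 670a3c6, 764bf0c, c40d577, c726bae, d4f986d}.
Ancestors of 4944fdf: {2884cb7, 35cc38b, 4944fdf, 5df60e7, 764bf0c, d4f986d}.
Common ancestors: {2884cb7, 35cc38b, 5df60e7, 764bf0c, d4f986d}.
Among these, 764bf0c is not an ancestor of any other common ancestor — it is the merge base.

764bf0c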